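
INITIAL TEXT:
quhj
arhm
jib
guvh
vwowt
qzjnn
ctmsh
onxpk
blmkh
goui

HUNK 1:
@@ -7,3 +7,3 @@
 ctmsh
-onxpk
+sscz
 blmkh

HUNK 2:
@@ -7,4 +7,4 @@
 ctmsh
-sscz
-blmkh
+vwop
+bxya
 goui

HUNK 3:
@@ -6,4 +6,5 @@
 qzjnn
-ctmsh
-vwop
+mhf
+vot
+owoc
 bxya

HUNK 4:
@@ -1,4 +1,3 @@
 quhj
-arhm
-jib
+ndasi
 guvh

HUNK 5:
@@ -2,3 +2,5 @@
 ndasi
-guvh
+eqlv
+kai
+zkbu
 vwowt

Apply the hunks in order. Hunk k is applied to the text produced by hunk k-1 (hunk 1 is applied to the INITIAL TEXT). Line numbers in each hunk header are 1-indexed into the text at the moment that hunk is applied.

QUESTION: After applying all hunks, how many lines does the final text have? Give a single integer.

Answer: 12

Derivation:
Hunk 1: at line 7 remove [onxpk] add [sscz] -> 10 lines: quhj arhm jib guvh vwowt qzjnn ctmsh sscz blmkh goui
Hunk 2: at line 7 remove [sscz,blmkh] add [vwop,bxya] -> 10 lines: quhj arhm jib guvh vwowt qzjnn ctmsh vwop bxya goui
Hunk 3: at line 6 remove [ctmsh,vwop] add [mhf,vot,owoc] -> 11 lines: quhj arhm jib guvh vwowt qzjnn mhf vot owoc bxya goui
Hunk 4: at line 1 remove [arhm,jib] add [ndasi] -> 10 lines: quhj ndasi guvh vwowt qzjnn mhf vot owoc bxya goui
Hunk 5: at line 2 remove [guvh] add [eqlv,kai,zkbu] -> 12 lines: quhj ndasi eqlv kai zkbu vwowt qzjnn mhf vot owoc bxya goui
Final line count: 12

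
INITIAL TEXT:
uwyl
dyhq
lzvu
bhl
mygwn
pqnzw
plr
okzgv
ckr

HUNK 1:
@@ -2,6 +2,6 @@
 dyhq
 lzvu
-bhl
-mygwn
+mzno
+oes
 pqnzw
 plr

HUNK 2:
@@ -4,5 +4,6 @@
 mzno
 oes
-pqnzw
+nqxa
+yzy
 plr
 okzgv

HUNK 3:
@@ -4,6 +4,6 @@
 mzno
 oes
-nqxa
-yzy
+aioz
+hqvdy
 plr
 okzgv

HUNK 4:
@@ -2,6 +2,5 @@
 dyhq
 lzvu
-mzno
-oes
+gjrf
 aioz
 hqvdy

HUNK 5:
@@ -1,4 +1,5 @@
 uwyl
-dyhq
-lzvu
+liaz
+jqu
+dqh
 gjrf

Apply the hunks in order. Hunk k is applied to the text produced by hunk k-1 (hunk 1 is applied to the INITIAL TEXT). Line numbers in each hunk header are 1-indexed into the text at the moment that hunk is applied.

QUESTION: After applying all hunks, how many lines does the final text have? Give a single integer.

Answer: 10

Derivation:
Hunk 1: at line 2 remove [bhl,mygwn] add [mzno,oes] -> 9 lines: uwyl dyhq lzvu mzno oes pqnzw plr okzgv ckr
Hunk 2: at line 4 remove [pqnzw] add [nqxa,yzy] -> 10 lines: uwyl dyhq lzvu mzno oes nqxa yzy plr okzgv ckr
Hunk 3: at line 4 remove [nqxa,yzy] add [aioz,hqvdy] -> 10 lines: uwyl dyhq lzvu mzno oes aioz hqvdy plr okzgv ckr
Hunk 4: at line 2 remove [mzno,oes] add [gjrf] -> 9 lines: uwyl dyhq lzvu gjrf aioz hqvdy plr okzgv ckr
Hunk 5: at line 1 remove [dyhq,lzvu] add [liaz,jqu,dqh] -> 10 lines: uwyl liaz jqu dqh gjrf aioz hqvdy plr okzgv ckr
Final line count: 10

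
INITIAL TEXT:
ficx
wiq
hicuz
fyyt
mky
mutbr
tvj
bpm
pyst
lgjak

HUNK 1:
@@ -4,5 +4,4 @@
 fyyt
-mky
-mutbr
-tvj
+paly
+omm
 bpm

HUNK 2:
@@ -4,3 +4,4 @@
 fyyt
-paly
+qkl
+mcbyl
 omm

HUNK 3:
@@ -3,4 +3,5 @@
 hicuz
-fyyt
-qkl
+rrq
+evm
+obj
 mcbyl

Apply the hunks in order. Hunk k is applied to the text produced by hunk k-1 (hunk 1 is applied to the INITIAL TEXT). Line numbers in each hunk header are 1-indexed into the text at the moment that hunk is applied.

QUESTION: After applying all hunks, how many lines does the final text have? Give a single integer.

Hunk 1: at line 4 remove [mky,mutbr,tvj] add [paly,omm] -> 9 lines: ficx wiq hicuz fyyt paly omm bpm pyst lgjak
Hunk 2: at line 4 remove [paly] add [qkl,mcbyl] -> 10 lines: ficx wiq hicuz fyyt qkl mcbyl omm bpm pyst lgjak
Hunk 3: at line 3 remove [fyyt,qkl] add [rrq,evm,obj] -> 11 lines: ficx wiq hicuz rrq evm obj mcbyl omm bpm pyst lgjak
Final line count: 11

Answer: 11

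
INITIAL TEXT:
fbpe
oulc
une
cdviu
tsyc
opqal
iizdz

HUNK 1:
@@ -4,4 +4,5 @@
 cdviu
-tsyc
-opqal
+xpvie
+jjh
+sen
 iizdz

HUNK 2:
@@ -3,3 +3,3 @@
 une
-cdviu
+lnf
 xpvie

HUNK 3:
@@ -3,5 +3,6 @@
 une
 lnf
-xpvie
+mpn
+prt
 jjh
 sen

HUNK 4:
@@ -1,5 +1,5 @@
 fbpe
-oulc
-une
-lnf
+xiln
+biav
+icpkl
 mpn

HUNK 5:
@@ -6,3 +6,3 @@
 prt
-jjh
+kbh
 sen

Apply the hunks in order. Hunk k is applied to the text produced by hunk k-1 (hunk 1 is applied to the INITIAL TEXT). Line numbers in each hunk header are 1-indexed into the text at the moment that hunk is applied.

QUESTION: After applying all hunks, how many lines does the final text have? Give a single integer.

Hunk 1: at line 4 remove [tsyc,opqal] add [xpvie,jjh,sen] -> 8 lines: fbpe oulc une cdviu xpvie jjh sen iizdz
Hunk 2: at line 3 remove [cdviu] add [lnf] -> 8 lines: fbpe oulc une lnf xpvie jjh sen iizdz
Hunk 3: at line 3 remove [xpvie] add [mpn,prt] -> 9 lines: fbpe oulc une lnf mpn prt jjh sen iizdz
Hunk 4: at line 1 remove [oulc,une,lnf] add [xiln,biav,icpkl] -> 9 lines: fbpe xiln biav icpkl mpn prt jjh sen iizdz
Hunk 5: at line 6 remove [jjh] add [kbh] -> 9 lines: fbpe xiln biav icpkl mpn prt kbh sen iizdz
Final line count: 9

Answer: 9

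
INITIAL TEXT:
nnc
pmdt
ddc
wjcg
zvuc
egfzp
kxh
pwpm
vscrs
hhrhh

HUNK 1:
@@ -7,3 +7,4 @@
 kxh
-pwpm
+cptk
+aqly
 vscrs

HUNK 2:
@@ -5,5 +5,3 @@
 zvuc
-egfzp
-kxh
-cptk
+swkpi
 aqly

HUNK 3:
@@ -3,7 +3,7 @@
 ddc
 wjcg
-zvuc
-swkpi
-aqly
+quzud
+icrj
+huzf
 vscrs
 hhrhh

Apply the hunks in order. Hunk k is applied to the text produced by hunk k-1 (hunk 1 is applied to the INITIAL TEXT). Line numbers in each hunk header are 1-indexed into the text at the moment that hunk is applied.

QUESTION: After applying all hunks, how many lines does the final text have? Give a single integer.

Answer: 9

Derivation:
Hunk 1: at line 7 remove [pwpm] add [cptk,aqly] -> 11 lines: nnc pmdt ddc wjcg zvuc egfzp kxh cptk aqly vscrs hhrhh
Hunk 2: at line 5 remove [egfzp,kxh,cptk] add [swkpi] -> 9 lines: nnc pmdt ddc wjcg zvuc swkpi aqly vscrs hhrhh
Hunk 3: at line 3 remove [zvuc,swkpi,aqly] add [quzud,icrj,huzf] -> 9 lines: nnc pmdt ddc wjcg quzud icrj huzf vscrs hhrhh
Final line count: 9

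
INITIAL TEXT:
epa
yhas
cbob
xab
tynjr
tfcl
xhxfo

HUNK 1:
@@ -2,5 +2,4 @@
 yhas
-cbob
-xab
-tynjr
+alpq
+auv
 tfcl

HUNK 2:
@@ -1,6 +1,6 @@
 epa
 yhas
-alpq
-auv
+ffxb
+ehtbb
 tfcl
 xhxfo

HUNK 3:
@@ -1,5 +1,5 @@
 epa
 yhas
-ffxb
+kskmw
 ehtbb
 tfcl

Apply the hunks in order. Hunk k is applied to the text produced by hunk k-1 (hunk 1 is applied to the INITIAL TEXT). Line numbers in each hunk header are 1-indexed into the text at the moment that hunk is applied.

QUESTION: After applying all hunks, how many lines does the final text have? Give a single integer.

Hunk 1: at line 2 remove [cbob,xab,tynjr] add [alpq,auv] -> 6 lines: epa yhas alpq auv tfcl xhxfo
Hunk 2: at line 1 remove [alpq,auv] add [ffxb,ehtbb] -> 6 lines: epa yhas ffxb ehtbb tfcl xhxfo
Hunk 3: at line 1 remove [ffxb] add [kskmw] -> 6 lines: epa yhas kskmw ehtbb tfcl xhxfo
Final line count: 6

Answer: 6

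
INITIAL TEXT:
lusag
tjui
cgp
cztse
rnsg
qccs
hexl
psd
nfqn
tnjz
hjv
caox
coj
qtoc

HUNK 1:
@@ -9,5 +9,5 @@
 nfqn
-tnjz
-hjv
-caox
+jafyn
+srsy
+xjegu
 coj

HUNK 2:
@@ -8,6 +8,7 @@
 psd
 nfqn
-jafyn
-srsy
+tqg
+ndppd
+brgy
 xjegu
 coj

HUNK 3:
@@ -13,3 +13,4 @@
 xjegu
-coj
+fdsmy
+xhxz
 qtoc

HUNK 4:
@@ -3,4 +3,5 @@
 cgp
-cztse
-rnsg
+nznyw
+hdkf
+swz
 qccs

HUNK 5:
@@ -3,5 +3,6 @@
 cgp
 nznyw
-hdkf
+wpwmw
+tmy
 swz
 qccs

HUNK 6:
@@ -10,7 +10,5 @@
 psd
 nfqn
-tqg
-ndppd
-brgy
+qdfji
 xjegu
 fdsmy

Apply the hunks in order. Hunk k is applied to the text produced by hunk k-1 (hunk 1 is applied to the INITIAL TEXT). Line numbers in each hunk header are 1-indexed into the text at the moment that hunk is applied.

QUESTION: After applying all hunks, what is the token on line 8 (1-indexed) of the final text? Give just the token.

Answer: qccs

Derivation:
Hunk 1: at line 9 remove [tnjz,hjv,caox] add [jafyn,srsy,xjegu] -> 14 lines: lusag tjui cgp cztse rnsg qccs hexl psd nfqn jafyn srsy xjegu coj qtoc
Hunk 2: at line 8 remove [jafyn,srsy] add [tqg,ndppd,brgy] -> 15 lines: lusag tjui cgp cztse rnsg qccs hexl psd nfqn tqg ndppd brgy xjegu coj qtoc
Hunk 3: at line 13 remove [coj] add [fdsmy,xhxz] -> 16 lines: lusag tjui cgp cztse rnsg qccs hexl psd nfqn tqg ndppd brgy xjegu fdsmy xhxz qtoc
Hunk 4: at line 3 remove [cztse,rnsg] add [nznyw,hdkf,swz] -> 17 lines: lusag tjui cgp nznyw hdkf swz qccs hexl psd nfqn tqg ndppd brgy xjegu fdsmy xhxz qtoc
Hunk 5: at line 3 remove [hdkf] add [wpwmw,tmy] -> 18 lines: lusag tjui cgp nznyw wpwmw tmy swz qccs hexl psd nfqn tqg ndppd brgy xjegu fdsmy xhxz qtoc
Hunk 6: at line 10 remove [tqg,ndppd,brgy] add [qdfji] -> 16 lines: lusag tjui cgp nznyw wpwmw tmy swz qccs hexl psd nfqn qdfji xjegu fdsmy xhxz qtoc
Final line 8: qccs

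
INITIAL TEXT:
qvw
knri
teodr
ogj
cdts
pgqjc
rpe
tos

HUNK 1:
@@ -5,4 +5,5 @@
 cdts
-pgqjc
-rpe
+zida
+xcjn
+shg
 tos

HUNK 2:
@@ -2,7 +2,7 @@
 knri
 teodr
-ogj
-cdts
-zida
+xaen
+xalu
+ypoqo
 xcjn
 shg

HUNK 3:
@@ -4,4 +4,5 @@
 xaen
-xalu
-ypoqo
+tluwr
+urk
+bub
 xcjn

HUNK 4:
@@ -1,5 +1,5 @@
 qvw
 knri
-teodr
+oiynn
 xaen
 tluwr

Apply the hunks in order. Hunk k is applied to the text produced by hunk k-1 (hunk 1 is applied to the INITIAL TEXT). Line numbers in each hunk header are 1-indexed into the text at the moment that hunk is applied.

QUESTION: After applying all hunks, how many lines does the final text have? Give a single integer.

Answer: 10

Derivation:
Hunk 1: at line 5 remove [pgqjc,rpe] add [zida,xcjn,shg] -> 9 lines: qvw knri teodr ogj cdts zida xcjn shg tos
Hunk 2: at line 2 remove [ogj,cdts,zida] add [xaen,xalu,ypoqo] -> 9 lines: qvw knri teodr xaen xalu ypoqo xcjn shg tos
Hunk 3: at line 4 remove [xalu,ypoqo] add [tluwr,urk,bub] -> 10 lines: qvw knri teodr xaen tluwr urk bub xcjn shg tos
Hunk 4: at line 1 remove [teodr] add [oiynn] -> 10 lines: qvw knri oiynn xaen tluwr urk bub xcjn shg tos
Final line count: 10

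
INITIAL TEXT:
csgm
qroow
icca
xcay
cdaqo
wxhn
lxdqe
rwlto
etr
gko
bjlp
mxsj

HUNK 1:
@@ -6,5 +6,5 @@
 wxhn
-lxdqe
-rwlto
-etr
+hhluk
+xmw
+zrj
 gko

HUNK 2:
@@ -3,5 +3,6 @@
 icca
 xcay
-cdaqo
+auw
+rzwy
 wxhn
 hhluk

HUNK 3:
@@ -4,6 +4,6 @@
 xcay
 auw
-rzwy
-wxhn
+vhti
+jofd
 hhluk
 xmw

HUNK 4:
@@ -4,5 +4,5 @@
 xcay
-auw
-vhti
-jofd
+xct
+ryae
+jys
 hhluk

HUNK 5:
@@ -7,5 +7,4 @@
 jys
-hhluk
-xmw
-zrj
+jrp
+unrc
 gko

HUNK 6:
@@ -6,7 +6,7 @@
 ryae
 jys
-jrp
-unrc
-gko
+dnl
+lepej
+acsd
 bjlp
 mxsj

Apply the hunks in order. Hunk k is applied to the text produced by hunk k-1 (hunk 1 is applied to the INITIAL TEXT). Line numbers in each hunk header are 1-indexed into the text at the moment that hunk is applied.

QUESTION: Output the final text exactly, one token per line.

Hunk 1: at line 6 remove [lxdqe,rwlto,etr] add [hhluk,xmw,zrj] -> 12 lines: csgm qroow icca xcay cdaqo wxhn hhluk xmw zrj gko bjlp mxsj
Hunk 2: at line 3 remove [cdaqo] add [auw,rzwy] -> 13 lines: csgm qroow icca xcay auw rzwy wxhn hhluk xmw zrj gko bjlp mxsj
Hunk 3: at line 4 remove [rzwy,wxhn] add [vhti,jofd] -> 13 lines: csgm qroow icca xcay auw vhti jofd hhluk xmw zrj gko bjlp mxsj
Hunk 4: at line 4 remove [auw,vhti,jofd] add [xct,ryae,jys] -> 13 lines: csgm qroow icca xcay xct ryae jys hhluk xmw zrj gko bjlp mxsj
Hunk 5: at line 7 remove [hhluk,xmw,zrj] add [jrp,unrc] -> 12 lines: csgm qroow icca xcay xct ryae jys jrp unrc gko bjlp mxsj
Hunk 6: at line 6 remove [jrp,unrc,gko] add [dnl,lepej,acsd] -> 12 lines: csgm qroow icca xcay xct ryae jys dnl lepej acsd bjlp mxsj

Answer: csgm
qroow
icca
xcay
xct
ryae
jys
dnl
lepej
acsd
bjlp
mxsj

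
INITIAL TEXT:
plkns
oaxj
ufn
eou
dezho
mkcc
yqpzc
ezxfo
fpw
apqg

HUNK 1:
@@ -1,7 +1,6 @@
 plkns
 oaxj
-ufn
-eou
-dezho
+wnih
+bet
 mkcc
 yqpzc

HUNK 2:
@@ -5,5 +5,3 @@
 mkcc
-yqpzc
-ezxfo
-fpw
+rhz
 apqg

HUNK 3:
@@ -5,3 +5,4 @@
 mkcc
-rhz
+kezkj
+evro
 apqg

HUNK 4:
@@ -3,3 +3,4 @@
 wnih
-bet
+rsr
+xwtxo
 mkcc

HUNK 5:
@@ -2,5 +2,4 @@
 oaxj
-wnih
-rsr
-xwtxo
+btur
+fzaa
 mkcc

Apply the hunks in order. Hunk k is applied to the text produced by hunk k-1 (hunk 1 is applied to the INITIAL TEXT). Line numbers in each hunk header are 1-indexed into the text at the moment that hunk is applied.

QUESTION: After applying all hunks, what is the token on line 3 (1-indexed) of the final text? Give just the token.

Hunk 1: at line 1 remove [ufn,eou,dezho] add [wnih,bet] -> 9 lines: plkns oaxj wnih bet mkcc yqpzc ezxfo fpw apqg
Hunk 2: at line 5 remove [yqpzc,ezxfo,fpw] add [rhz] -> 7 lines: plkns oaxj wnih bet mkcc rhz apqg
Hunk 3: at line 5 remove [rhz] add [kezkj,evro] -> 8 lines: plkns oaxj wnih bet mkcc kezkj evro apqg
Hunk 4: at line 3 remove [bet] add [rsr,xwtxo] -> 9 lines: plkns oaxj wnih rsr xwtxo mkcc kezkj evro apqg
Hunk 5: at line 2 remove [wnih,rsr,xwtxo] add [btur,fzaa] -> 8 lines: plkns oaxj btur fzaa mkcc kezkj evro apqg
Final line 3: btur

Answer: btur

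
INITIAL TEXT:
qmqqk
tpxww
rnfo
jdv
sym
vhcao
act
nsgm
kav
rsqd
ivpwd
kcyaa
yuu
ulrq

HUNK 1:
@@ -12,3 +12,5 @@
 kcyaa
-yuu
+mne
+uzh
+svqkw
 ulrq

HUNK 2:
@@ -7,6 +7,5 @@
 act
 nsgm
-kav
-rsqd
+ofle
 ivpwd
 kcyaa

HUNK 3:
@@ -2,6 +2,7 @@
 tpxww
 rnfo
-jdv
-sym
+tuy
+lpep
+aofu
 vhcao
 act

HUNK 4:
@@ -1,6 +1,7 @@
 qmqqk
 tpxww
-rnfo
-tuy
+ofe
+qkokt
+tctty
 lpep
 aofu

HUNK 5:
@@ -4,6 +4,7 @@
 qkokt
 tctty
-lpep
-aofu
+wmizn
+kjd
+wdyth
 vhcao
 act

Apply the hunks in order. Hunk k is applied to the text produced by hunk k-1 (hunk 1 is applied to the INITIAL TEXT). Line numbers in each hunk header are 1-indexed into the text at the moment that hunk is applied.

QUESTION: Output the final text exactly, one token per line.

Hunk 1: at line 12 remove [yuu] add [mne,uzh,svqkw] -> 16 lines: qmqqk tpxww rnfo jdv sym vhcao act nsgm kav rsqd ivpwd kcyaa mne uzh svqkw ulrq
Hunk 2: at line 7 remove [kav,rsqd] add [ofle] -> 15 lines: qmqqk tpxww rnfo jdv sym vhcao act nsgm ofle ivpwd kcyaa mne uzh svqkw ulrq
Hunk 3: at line 2 remove [jdv,sym] add [tuy,lpep,aofu] -> 16 lines: qmqqk tpxww rnfo tuy lpep aofu vhcao act nsgm ofle ivpwd kcyaa mne uzh svqkw ulrq
Hunk 4: at line 1 remove [rnfo,tuy] add [ofe,qkokt,tctty] -> 17 lines: qmqqk tpxww ofe qkokt tctty lpep aofu vhcao act nsgm ofle ivpwd kcyaa mne uzh svqkw ulrq
Hunk 5: at line 4 remove [lpep,aofu] add [wmizn,kjd,wdyth] -> 18 lines: qmqqk tpxww ofe qkokt tctty wmizn kjd wdyth vhcao act nsgm ofle ivpwd kcyaa mne uzh svqkw ulrq

Answer: qmqqk
tpxww
ofe
qkokt
tctty
wmizn
kjd
wdyth
vhcao
act
nsgm
ofle
ivpwd
kcyaa
mne
uzh
svqkw
ulrq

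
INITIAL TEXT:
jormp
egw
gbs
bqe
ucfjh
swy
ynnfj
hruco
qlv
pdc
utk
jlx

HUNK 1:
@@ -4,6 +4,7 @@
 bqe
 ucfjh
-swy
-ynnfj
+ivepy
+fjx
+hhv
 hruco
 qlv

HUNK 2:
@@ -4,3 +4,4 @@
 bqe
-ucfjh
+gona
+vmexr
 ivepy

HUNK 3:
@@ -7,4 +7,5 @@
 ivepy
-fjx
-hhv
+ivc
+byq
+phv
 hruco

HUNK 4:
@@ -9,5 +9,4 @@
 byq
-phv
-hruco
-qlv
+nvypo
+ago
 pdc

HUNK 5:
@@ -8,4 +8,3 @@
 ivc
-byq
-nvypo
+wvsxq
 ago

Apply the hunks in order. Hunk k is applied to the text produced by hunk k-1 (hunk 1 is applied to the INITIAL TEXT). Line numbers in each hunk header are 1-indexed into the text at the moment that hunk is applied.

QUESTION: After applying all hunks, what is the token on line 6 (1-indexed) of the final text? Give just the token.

Answer: vmexr

Derivation:
Hunk 1: at line 4 remove [swy,ynnfj] add [ivepy,fjx,hhv] -> 13 lines: jormp egw gbs bqe ucfjh ivepy fjx hhv hruco qlv pdc utk jlx
Hunk 2: at line 4 remove [ucfjh] add [gona,vmexr] -> 14 lines: jormp egw gbs bqe gona vmexr ivepy fjx hhv hruco qlv pdc utk jlx
Hunk 3: at line 7 remove [fjx,hhv] add [ivc,byq,phv] -> 15 lines: jormp egw gbs bqe gona vmexr ivepy ivc byq phv hruco qlv pdc utk jlx
Hunk 4: at line 9 remove [phv,hruco,qlv] add [nvypo,ago] -> 14 lines: jormp egw gbs bqe gona vmexr ivepy ivc byq nvypo ago pdc utk jlx
Hunk 5: at line 8 remove [byq,nvypo] add [wvsxq] -> 13 lines: jormp egw gbs bqe gona vmexr ivepy ivc wvsxq ago pdc utk jlx
Final line 6: vmexr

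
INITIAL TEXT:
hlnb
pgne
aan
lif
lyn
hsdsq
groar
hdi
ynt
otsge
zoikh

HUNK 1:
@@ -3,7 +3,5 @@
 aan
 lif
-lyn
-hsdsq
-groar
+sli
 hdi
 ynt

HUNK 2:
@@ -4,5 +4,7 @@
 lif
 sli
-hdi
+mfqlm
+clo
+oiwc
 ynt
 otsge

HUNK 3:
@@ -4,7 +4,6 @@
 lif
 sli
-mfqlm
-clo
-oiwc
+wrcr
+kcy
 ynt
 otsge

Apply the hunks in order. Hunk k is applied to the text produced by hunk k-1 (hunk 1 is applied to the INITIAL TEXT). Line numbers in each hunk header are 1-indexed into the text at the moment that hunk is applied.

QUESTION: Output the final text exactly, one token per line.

Answer: hlnb
pgne
aan
lif
sli
wrcr
kcy
ynt
otsge
zoikh

Derivation:
Hunk 1: at line 3 remove [lyn,hsdsq,groar] add [sli] -> 9 lines: hlnb pgne aan lif sli hdi ynt otsge zoikh
Hunk 2: at line 4 remove [hdi] add [mfqlm,clo,oiwc] -> 11 lines: hlnb pgne aan lif sli mfqlm clo oiwc ynt otsge zoikh
Hunk 3: at line 4 remove [mfqlm,clo,oiwc] add [wrcr,kcy] -> 10 lines: hlnb pgne aan lif sli wrcr kcy ynt otsge zoikh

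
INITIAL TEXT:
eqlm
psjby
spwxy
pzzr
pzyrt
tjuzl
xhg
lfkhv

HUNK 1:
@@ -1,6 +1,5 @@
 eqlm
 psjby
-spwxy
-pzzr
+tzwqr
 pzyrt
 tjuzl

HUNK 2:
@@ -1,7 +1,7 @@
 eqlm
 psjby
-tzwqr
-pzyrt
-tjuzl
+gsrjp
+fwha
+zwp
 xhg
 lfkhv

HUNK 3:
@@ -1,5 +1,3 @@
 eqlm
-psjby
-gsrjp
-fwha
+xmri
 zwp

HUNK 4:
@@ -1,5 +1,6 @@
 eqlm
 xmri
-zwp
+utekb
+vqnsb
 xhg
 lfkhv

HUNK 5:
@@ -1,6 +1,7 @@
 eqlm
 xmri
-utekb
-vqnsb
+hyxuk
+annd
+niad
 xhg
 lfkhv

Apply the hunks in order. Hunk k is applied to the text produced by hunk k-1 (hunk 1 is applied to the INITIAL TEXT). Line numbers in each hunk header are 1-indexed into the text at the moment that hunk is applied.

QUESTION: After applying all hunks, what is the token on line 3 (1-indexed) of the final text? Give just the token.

Hunk 1: at line 1 remove [spwxy,pzzr] add [tzwqr] -> 7 lines: eqlm psjby tzwqr pzyrt tjuzl xhg lfkhv
Hunk 2: at line 1 remove [tzwqr,pzyrt,tjuzl] add [gsrjp,fwha,zwp] -> 7 lines: eqlm psjby gsrjp fwha zwp xhg lfkhv
Hunk 3: at line 1 remove [psjby,gsrjp,fwha] add [xmri] -> 5 lines: eqlm xmri zwp xhg lfkhv
Hunk 4: at line 1 remove [zwp] add [utekb,vqnsb] -> 6 lines: eqlm xmri utekb vqnsb xhg lfkhv
Hunk 5: at line 1 remove [utekb,vqnsb] add [hyxuk,annd,niad] -> 7 lines: eqlm xmri hyxuk annd niad xhg lfkhv
Final line 3: hyxuk

Answer: hyxuk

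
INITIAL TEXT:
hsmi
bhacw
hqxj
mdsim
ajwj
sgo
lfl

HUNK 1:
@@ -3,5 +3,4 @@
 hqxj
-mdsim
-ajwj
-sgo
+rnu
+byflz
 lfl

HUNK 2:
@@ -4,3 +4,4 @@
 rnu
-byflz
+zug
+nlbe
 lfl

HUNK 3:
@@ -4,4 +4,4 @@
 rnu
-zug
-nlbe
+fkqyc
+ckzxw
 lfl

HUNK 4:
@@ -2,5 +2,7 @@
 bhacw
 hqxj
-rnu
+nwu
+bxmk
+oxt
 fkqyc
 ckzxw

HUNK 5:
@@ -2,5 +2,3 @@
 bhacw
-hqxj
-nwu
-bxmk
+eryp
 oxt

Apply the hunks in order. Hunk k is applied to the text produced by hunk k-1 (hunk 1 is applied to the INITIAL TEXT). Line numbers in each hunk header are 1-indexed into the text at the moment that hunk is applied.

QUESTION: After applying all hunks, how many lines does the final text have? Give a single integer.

Hunk 1: at line 3 remove [mdsim,ajwj,sgo] add [rnu,byflz] -> 6 lines: hsmi bhacw hqxj rnu byflz lfl
Hunk 2: at line 4 remove [byflz] add [zug,nlbe] -> 7 lines: hsmi bhacw hqxj rnu zug nlbe lfl
Hunk 3: at line 4 remove [zug,nlbe] add [fkqyc,ckzxw] -> 7 lines: hsmi bhacw hqxj rnu fkqyc ckzxw lfl
Hunk 4: at line 2 remove [rnu] add [nwu,bxmk,oxt] -> 9 lines: hsmi bhacw hqxj nwu bxmk oxt fkqyc ckzxw lfl
Hunk 5: at line 2 remove [hqxj,nwu,bxmk] add [eryp] -> 7 lines: hsmi bhacw eryp oxt fkqyc ckzxw lfl
Final line count: 7

Answer: 7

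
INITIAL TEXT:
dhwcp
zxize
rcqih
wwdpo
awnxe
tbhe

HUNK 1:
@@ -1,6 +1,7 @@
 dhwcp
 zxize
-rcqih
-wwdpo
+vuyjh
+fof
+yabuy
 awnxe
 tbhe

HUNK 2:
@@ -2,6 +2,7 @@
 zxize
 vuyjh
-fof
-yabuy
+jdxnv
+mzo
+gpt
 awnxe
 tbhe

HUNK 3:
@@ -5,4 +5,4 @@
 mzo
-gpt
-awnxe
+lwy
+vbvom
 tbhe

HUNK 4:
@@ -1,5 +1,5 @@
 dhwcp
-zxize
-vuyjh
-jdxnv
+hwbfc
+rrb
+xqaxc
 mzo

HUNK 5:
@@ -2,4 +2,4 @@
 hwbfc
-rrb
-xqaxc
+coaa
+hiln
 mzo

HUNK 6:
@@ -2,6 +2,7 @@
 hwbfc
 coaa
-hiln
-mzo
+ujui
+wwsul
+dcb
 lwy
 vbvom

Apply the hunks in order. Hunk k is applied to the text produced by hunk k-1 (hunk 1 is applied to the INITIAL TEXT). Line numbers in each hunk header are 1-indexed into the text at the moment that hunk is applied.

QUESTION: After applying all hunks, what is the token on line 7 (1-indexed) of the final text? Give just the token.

Hunk 1: at line 1 remove [rcqih,wwdpo] add [vuyjh,fof,yabuy] -> 7 lines: dhwcp zxize vuyjh fof yabuy awnxe tbhe
Hunk 2: at line 2 remove [fof,yabuy] add [jdxnv,mzo,gpt] -> 8 lines: dhwcp zxize vuyjh jdxnv mzo gpt awnxe tbhe
Hunk 3: at line 5 remove [gpt,awnxe] add [lwy,vbvom] -> 8 lines: dhwcp zxize vuyjh jdxnv mzo lwy vbvom tbhe
Hunk 4: at line 1 remove [zxize,vuyjh,jdxnv] add [hwbfc,rrb,xqaxc] -> 8 lines: dhwcp hwbfc rrb xqaxc mzo lwy vbvom tbhe
Hunk 5: at line 2 remove [rrb,xqaxc] add [coaa,hiln] -> 8 lines: dhwcp hwbfc coaa hiln mzo lwy vbvom tbhe
Hunk 6: at line 2 remove [hiln,mzo] add [ujui,wwsul,dcb] -> 9 lines: dhwcp hwbfc coaa ujui wwsul dcb lwy vbvom tbhe
Final line 7: lwy

Answer: lwy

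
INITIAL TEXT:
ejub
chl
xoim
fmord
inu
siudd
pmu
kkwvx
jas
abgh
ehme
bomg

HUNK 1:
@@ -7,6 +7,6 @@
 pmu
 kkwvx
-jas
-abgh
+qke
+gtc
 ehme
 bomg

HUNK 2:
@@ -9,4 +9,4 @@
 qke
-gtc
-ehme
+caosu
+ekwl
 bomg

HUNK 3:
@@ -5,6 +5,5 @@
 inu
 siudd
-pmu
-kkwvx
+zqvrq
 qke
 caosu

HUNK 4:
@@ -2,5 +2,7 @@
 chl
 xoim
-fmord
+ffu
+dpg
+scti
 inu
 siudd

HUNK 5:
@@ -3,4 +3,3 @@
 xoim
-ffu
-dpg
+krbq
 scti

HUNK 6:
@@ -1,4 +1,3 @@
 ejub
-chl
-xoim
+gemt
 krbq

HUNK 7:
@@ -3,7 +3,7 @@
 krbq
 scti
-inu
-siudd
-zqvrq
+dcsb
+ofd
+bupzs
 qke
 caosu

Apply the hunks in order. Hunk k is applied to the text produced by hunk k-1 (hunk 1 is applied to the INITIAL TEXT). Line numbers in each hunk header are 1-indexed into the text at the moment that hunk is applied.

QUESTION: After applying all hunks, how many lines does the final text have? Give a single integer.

Hunk 1: at line 7 remove [jas,abgh] add [qke,gtc] -> 12 lines: ejub chl xoim fmord inu siudd pmu kkwvx qke gtc ehme bomg
Hunk 2: at line 9 remove [gtc,ehme] add [caosu,ekwl] -> 12 lines: ejub chl xoim fmord inu siudd pmu kkwvx qke caosu ekwl bomg
Hunk 3: at line 5 remove [pmu,kkwvx] add [zqvrq] -> 11 lines: ejub chl xoim fmord inu siudd zqvrq qke caosu ekwl bomg
Hunk 4: at line 2 remove [fmord] add [ffu,dpg,scti] -> 13 lines: ejub chl xoim ffu dpg scti inu siudd zqvrq qke caosu ekwl bomg
Hunk 5: at line 3 remove [ffu,dpg] add [krbq] -> 12 lines: ejub chl xoim krbq scti inu siudd zqvrq qke caosu ekwl bomg
Hunk 6: at line 1 remove [chl,xoim] add [gemt] -> 11 lines: ejub gemt krbq scti inu siudd zqvrq qke caosu ekwl bomg
Hunk 7: at line 3 remove [inu,siudd,zqvrq] add [dcsb,ofd,bupzs] -> 11 lines: ejub gemt krbq scti dcsb ofd bupzs qke caosu ekwl bomg
Final line count: 11

Answer: 11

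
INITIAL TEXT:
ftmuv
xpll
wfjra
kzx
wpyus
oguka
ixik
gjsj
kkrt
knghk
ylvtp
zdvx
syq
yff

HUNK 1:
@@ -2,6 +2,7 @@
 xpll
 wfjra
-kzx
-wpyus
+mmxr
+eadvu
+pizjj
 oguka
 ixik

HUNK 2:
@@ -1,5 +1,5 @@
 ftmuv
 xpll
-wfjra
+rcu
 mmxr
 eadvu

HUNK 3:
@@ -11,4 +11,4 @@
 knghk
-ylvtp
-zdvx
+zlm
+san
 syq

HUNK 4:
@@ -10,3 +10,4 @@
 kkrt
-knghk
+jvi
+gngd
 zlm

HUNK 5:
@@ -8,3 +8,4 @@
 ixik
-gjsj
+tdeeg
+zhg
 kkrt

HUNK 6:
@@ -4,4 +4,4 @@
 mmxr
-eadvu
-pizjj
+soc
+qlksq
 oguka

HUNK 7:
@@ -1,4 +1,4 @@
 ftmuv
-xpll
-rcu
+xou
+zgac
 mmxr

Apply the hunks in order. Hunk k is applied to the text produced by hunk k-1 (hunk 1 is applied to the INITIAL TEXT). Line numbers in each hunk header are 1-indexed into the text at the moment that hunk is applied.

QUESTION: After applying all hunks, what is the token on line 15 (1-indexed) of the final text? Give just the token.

Answer: san

Derivation:
Hunk 1: at line 2 remove [kzx,wpyus] add [mmxr,eadvu,pizjj] -> 15 lines: ftmuv xpll wfjra mmxr eadvu pizjj oguka ixik gjsj kkrt knghk ylvtp zdvx syq yff
Hunk 2: at line 1 remove [wfjra] add [rcu] -> 15 lines: ftmuv xpll rcu mmxr eadvu pizjj oguka ixik gjsj kkrt knghk ylvtp zdvx syq yff
Hunk 3: at line 11 remove [ylvtp,zdvx] add [zlm,san] -> 15 lines: ftmuv xpll rcu mmxr eadvu pizjj oguka ixik gjsj kkrt knghk zlm san syq yff
Hunk 4: at line 10 remove [knghk] add [jvi,gngd] -> 16 lines: ftmuv xpll rcu mmxr eadvu pizjj oguka ixik gjsj kkrt jvi gngd zlm san syq yff
Hunk 5: at line 8 remove [gjsj] add [tdeeg,zhg] -> 17 lines: ftmuv xpll rcu mmxr eadvu pizjj oguka ixik tdeeg zhg kkrt jvi gngd zlm san syq yff
Hunk 6: at line 4 remove [eadvu,pizjj] add [soc,qlksq] -> 17 lines: ftmuv xpll rcu mmxr soc qlksq oguka ixik tdeeg zhg kkrt jvi gngd zlm san syq yff
Hunk 7: at line 1 remove [xpll,rcu] add [xou,zgac] -> 17 lines: ftmuv xou zgac mmxr soc qlksq oguka ixik tdeeg zhg kkrt jvi gngd zlm san syq yff
Final line 15: san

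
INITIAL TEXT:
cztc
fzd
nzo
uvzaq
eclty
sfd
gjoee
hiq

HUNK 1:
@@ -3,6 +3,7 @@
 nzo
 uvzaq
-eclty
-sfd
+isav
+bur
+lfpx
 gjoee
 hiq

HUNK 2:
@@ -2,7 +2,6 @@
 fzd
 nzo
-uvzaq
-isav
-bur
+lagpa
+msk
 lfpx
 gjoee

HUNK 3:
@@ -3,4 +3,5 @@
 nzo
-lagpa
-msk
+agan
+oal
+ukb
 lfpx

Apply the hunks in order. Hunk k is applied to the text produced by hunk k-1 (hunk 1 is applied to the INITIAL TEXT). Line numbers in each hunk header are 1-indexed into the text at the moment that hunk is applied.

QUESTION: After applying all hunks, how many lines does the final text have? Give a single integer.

Hunk 1: at line 3 remove [eclty,sfd] add [isav,bur,lfpx] -> 9 lines: cztc fzd nzo uvzaq isav bur lfpx gjoee hiq
Hunk 2: at line 2 remove [uvzaq,isav,bur] add [lagpa,msk] -> 8 lines: cztc fzd nzo lagpa msk lfpx gjoee hiq
Hunk 3: at line 3 remove [lagpa,msk] add [agan,oal,ukb] -> 9 lines: cztc fzd nzo agan oal ukb lfpx gjoee hiq
Final line count: 9

Answer: 9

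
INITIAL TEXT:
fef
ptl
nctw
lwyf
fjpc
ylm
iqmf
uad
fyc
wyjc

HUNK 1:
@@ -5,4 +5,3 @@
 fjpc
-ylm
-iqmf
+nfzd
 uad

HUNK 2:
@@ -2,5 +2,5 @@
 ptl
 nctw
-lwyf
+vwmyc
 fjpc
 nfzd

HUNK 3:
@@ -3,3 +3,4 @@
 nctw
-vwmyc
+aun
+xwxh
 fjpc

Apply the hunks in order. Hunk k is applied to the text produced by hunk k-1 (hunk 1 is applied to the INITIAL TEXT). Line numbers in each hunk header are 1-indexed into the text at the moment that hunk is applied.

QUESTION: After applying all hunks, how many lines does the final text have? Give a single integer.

Hunk 1: at line 5 remove [ylm,iqmf] add [nfzd] -> 9 lines: fef ptl nctw lwyf fjpc nfzd uad fyc wyjc
Hunk 2: at line 2 remove [lwyf] add [vwmyc] -> 9 lines: fef ptl nctw vwmyc fjpc nfzd uad fyc wyjc
Hunk 3: at line 3 remove [vwmyc] add [aun,xwxh] -> 10 lines: fef ptl nctw aun xwxh fjpc nfzd uad fyc wyjc
Final line count: 10

Answer: 10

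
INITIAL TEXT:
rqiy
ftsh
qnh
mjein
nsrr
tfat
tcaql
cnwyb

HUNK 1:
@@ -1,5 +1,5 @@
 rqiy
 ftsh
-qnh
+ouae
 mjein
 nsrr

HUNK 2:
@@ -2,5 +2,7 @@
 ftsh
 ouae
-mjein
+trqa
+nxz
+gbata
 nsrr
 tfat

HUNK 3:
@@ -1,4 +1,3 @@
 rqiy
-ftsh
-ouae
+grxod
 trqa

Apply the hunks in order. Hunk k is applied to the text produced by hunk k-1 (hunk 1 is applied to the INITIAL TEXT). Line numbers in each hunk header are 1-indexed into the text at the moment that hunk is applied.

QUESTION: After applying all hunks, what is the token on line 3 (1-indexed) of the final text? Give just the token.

Answer: trqa

Derivation:
Hunk 1: at line 1 remove [qnh] add [ouae] -> 8 lines: rqiy ftsh ouae mjein nsrr tfat tcaql cnwyb
Hunk 2: at line 2 remove [mjein] add [trqa,nxz,gbata] -> 10 lines: rqiy ftsh ouae trqa nxz gbata nsrr tfat tcaql cnwyb
Hunk 3: at line 1 remove [ftsh,ouae] add [grxod] -> 9 lines: rqiy grxod trqa nxz gbata nsrr tfat tcaql cnwyb
Final line 3: trqa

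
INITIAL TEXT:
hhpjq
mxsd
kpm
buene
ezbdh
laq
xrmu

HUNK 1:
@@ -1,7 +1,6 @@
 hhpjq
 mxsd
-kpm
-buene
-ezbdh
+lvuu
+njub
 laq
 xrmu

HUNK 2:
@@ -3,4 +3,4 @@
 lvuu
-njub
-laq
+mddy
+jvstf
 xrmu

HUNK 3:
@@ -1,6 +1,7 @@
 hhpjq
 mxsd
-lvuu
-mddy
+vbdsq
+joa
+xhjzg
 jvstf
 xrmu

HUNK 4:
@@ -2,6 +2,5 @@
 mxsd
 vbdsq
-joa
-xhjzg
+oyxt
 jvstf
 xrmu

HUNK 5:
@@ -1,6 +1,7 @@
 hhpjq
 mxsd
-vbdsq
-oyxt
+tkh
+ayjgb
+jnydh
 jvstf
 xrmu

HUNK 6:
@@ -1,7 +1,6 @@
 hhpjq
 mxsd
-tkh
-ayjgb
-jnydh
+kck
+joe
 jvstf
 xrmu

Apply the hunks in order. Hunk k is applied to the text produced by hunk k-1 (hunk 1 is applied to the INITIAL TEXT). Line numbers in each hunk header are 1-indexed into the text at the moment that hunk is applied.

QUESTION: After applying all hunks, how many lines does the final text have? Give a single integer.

Answer: 6

Derivation:
Hunk 1: at line 1 remove [kpm,buene,ezbdh] add [lvuu,njub] -> 6 lines: hhpjq mxsd lvuu njub laq xrmu
Hunk 2: at line 3 remove [njub,laq] add [mddy,jvstf] -> 6 lines: hhpjq mxsd lvuu mddy jvstf xrmu
Hunk 3: at line 1 remove [lvuu,mddy] add [vbdsq,joa,xhjzg] -> 7 lines: hhpjq mxsd vbdsq joa xhjzg jvstf xrmu
Hunk 4: at line 2 remove [joa,xhjzg] add [oyxt] -> 6 lines: hhpjq mxsd vbdsq oyxt jvstf xrmu
Hunk 5: at line 1 remove [vbdsq,oyxt] add [tkh,ayjgb,jnydh] -> 7 lines: hhpjq mxsd tkh ayjgb jnydh jvstf xrmu
Hunk 6: at line 1 remove [tkh,ayjgb,jnydh] add [kck,joe] -> 6 lines: hhpjq mxsd kck joe jvstf xrmu
Final line count: 6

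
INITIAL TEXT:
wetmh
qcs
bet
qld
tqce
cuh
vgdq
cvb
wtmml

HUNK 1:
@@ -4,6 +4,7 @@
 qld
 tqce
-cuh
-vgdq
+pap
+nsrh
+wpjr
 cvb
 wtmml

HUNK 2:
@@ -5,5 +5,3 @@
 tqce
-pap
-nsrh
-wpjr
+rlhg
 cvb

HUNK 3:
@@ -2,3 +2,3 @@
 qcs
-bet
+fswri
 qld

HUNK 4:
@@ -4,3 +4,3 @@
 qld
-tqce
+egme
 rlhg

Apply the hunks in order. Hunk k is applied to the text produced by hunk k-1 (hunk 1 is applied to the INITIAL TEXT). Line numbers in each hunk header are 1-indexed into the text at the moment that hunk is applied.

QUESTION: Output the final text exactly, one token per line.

Hunk 1: at line 4 remove [cuh,vgdq] add [pap,nsrh,wpjr] -> 10 lines: wetmh qcs bet qld tqce pap nsrh wpjr cvb wtmml
Hunk 2: at line 5 remove [pap,nsrh,wpjr] add [rlhg] -> 8 lines: wetmh qcs bet qld tqce rlhg cvb wtmml
Hunk 3: at line 2 remove [bet] add [fswri] -> 8 lines: wetmh qcs fswri qld tqce rlhg cvb wtmml
Hunk 4: at line 4 remove [tqce] add [egme] -> 8 lines: wetmh qcs fswri qld egme rlhg cvb wtmml

Answer: wetmh
qcs
fswri
qld
egme
rlhg
cvb
wtmml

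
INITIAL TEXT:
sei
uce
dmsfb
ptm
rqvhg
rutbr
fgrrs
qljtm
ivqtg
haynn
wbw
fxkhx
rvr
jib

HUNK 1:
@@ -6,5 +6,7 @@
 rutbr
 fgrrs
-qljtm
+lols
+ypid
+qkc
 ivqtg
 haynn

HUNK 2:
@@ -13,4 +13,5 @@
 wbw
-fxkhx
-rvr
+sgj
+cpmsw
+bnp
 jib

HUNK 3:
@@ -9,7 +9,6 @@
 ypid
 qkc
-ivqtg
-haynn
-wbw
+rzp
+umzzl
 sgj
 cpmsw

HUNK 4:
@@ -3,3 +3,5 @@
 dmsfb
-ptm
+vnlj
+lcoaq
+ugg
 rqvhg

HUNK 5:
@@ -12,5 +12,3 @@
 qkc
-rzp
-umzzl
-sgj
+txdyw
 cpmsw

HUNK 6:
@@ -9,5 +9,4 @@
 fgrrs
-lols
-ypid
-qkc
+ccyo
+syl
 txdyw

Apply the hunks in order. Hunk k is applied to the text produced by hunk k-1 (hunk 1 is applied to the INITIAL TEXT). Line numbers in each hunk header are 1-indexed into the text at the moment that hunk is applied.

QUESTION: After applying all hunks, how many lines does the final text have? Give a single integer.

Answer: 15

Derivation:
Hunk 1: at line 6 remove [qljtm] add [lols,ypid,qkc] -> 16 lines: sei uce dmsfb ptm rqvhg rutbr fgrrs lols ypid qkc ivqtg haynn wbw fxkhx rvr jib
Hunk 2: at line 13 remove [fxkhx,rvr] add [sgj,cpmsw,bnp] -> 17 lines: sei uce dmsfb ptm rqvhg rutbr fgrrs lols ypid qkc ivqtg haynn wbw sgj cpmsw bnp jib
Hunk 3: at line 9 remove [ivqtg,haynn,wbw] add [rzp,umzzl] -> 16 lines: sei uce dmsfb ptm rqvhg rutbr fgrrs lols ypid qkc rzp umzzl sgj cpmsw bnp jib
Hunk 4: at line 3 remove [ptm] add [vnlj,lcoaq,ugg] -> 18 lines: sei uce dmsfb vnlj lcoaq ugg rqvhg rutbr fgrrs lols ypid qkc rzp umzzl sgj cpmsw bnp jib
Hunk 5: at line 12 remove [rzp,umzzl,sgj] add [txdyw] -> 16 lines: sei uce dmsfb vnlj lcoaq ugg rqvhg rutbr fgrrs lols ypid qkc txdyw cpmsw bnp jib
Hunk 6: at line 9 remove [lols,ypid,qkc] add [ccyo,syl] -> 15 lines: sei uce dmsfb vnlj lcoaq ugg rqvhg rutbr fgrrs ccyo syl txdyw cpmsw bnp jib
Final line count: 15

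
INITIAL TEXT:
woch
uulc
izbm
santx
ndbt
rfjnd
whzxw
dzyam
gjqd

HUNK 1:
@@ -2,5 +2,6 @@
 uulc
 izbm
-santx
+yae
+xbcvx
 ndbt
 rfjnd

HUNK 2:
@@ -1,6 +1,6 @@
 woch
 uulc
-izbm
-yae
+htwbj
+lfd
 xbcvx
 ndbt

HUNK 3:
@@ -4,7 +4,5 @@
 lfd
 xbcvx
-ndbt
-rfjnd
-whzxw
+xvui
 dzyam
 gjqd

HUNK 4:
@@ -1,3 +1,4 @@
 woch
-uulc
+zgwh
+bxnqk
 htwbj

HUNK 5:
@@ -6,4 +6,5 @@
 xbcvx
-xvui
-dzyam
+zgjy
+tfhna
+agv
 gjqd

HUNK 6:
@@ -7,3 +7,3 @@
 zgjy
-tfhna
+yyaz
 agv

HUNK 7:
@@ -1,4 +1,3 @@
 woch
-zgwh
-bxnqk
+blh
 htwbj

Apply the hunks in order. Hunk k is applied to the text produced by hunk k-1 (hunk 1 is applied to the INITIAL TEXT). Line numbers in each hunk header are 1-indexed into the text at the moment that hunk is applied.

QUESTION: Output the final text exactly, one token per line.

Answer: woch
blh
htwbj
lfd
xbcvx
zgjy
yyaz
agv
gjqd

Derivation:
Hunk 1: at line 2 remove [santx] add [yae,xbcvx] -> 10 lines: woch uulc izbm yae xbcvx ndbt rfjnd whzxw dzyam gjqd
Hunk 2: at line 1 remove [izbm,yae] add [htwbj,lfd] -> 10 lines: woch uulc htwbj lfd xbcvx ndbt rfjnd whzxw dzyam gjqd
Hunk 3: at line 4 remove [ndbt,rfjnd,whzxw] add [xvui] -> 8 lines: woch uulc htwbj lfd xbcvx xvui dzyam gjqd
Hunk 4: at line 1 remove [uulc] add [zgwh,bxnqk] -> 9 lines: woch zgwh bxnqk htwbj lfd xbcvx xvui dzyam gjqd
Hunk 5: at line 6 remove [xvui,dzyam] add [zgjy,tfhna,agv] -> 10 lines: woch zgwh bxnqk htwbj lfd xbcvx zgjy tfhna agv gjqd
Hunk 6: at line 7 remove [tfhna] add [yyaz] -> 10 lines: woch zgwh bxnqk htwbj lfd xbcvx zgjy yyaz agv gjqd
Hunk 7: at line 1 remove [zgwh,bxnqk] add [blh] -> 9 lines: woch blh htwbj lfd xbcvx zgjy yyaz agv gjqd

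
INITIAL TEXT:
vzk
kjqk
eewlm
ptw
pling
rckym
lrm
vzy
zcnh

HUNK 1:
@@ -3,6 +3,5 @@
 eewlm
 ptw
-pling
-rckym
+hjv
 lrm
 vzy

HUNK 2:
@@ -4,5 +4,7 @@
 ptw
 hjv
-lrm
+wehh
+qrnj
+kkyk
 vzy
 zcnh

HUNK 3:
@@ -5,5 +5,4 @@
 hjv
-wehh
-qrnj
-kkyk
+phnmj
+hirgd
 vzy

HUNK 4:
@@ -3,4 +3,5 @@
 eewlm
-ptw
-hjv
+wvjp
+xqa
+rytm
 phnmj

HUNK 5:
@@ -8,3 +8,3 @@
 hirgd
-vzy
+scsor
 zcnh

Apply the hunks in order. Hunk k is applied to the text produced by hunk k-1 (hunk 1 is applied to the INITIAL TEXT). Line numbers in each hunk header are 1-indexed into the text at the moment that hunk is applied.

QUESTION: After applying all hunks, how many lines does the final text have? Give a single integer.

Answer: 10

Derivation:
Hunk 1: at line 3 remove [pling,rckym] add [hjv] -> 8 lines: vzk kjqk eewlm ptw hjv lrm vzy zcnh
Hunk 2: at line 4 remove [lrm] add [wehh,qrnj,kkyk] -> 10 lines: vzk kjqk eewlm ptw hjv wehh qrnj kkyk vzy zcnh
Hunk 3: at line 5 remove [wehh,qrnj,kkyk] add [phnmj,hirgd] -> 9 lines: vzk kjqk eewlm ptw hjv phnmj hirgd vzy zcnh
Hunk 4: at line 3 remove [ptw,hjv] add [wvjp,xqa,rytm] -> 10 lines: vzk kjqk eewlm wvjp xqa rytm phnmj hirgd vzy zcnh
Hunk 5: at line 8 remove [vzy] add [scsor] -> 10 lines: vzk kjqk eewlm wvjp xqa rytm phnmj hirgd scsor zcnh
Final line count: 10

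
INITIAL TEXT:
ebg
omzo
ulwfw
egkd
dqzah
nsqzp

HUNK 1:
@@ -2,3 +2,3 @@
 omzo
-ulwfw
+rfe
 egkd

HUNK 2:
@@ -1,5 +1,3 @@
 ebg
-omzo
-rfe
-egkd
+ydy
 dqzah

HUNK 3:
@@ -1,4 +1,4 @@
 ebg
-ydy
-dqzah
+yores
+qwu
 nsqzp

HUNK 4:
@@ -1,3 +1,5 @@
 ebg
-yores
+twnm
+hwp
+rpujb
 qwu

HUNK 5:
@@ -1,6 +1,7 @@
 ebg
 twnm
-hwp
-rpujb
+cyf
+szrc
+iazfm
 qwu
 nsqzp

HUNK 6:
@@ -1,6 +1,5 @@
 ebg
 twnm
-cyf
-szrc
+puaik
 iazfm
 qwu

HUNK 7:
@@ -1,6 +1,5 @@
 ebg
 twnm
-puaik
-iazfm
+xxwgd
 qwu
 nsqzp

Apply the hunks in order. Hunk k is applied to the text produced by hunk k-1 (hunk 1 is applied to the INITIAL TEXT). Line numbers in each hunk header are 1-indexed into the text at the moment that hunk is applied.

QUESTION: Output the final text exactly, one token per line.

Answer: ebg
twnm
xxwgd
qwu
nsqzp

Derivation:
Hunk 1: at line 2 remove [ulwfw] add [rfe] -> 6 lines: ebg omzo rfe egkd dqzah nsqzp
Hunk 2: at line 1 remove [omzo,rfe,egkd] add [ydy] -> 4 lines: ebg ydy dqzah nsqzp
Hunk 3: at line 1 remove [ydy,dqzah] add [yores,qwu] -> 4 lines: ebg yores qwu nsqzp
Hunk 4: at line 1 remove [yores] add [twnm,hwp,rpujb] -> 6 lines: ebg twnm hwp rpujb qwu nsqzp
Hunk 5: at line 1 remove [hwp,rpujb] add [cyf,szrc,iazfm] -> 7 lines: ebg twnm cyf szrc iazfm qwu nsqzp
Hunk 6: at line 1 remove [cyf,szrc] add [puaik] -> 6 lines: ebg twnm puaik iazfm qwu nsqzp
Hunk 7: at line 1 remove [puaik,iazfm] add [xxwgd] -> 5 lines: ebg twnm xxwgd qwu nsqzp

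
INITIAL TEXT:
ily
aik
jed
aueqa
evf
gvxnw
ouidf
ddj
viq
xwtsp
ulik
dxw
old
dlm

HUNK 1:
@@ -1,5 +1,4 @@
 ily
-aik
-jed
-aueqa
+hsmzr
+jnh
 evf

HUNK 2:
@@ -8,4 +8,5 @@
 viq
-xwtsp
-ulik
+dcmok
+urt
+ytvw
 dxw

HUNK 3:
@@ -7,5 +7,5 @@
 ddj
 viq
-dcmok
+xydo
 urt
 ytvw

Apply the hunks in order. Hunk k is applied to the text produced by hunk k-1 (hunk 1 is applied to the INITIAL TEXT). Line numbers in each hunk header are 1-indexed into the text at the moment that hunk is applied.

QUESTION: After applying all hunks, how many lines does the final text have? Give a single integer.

Answer: 14

Derivation:
Hunk 1: at line 1 remove [aik,jed,aueqa] add [hsmzr,jnh] -> 13 lines: ily hsmzr jnh evf gvxnw ouidf ddj viq xwtsp ulik dxw old dlm
Hunk 2: at line 8 remove [xwtsp,ulik] add [dcmok,urt,ytvw] -> 14 lines: ily hsmzr jnh evf gvxnw ouidf ddj viq dcmok urt ytvw dxw old dlm
Hunk 3: at line 7 remove [dcmok] add [xydo] -> 14 lines: ily hsmzr jnh evf gvxnw ouidf ddj viq xydo urt ytvw dxw old dlm
Final line count: 14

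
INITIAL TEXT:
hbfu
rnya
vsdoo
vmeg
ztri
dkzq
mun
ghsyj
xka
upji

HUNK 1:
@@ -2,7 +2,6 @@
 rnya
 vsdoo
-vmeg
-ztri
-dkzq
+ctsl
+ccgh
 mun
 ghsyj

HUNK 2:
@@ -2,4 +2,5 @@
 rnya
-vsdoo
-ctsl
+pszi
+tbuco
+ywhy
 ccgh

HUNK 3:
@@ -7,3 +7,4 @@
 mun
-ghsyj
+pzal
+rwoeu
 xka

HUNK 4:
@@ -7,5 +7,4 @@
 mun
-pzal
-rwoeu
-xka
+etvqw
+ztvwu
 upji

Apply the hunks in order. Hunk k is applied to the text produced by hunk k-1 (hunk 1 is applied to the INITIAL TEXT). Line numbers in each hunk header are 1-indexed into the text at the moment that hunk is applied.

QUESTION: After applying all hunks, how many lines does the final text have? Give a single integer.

Hunk 1: at line 2 remove [vmeg,ztri,dkzq] add [ctsl,ccgh] -> 9 lines: hbfu rnya vsdoo ctsl ccgh mun ghsyj xka upji
Hunk 2: at line 2 remove [vsdoo,ctsl] add [pszi,tbuco,ywhy] -> 10 lines: hbfu rnya pszi tbuco ywhy ccgh mun ghsyj xka upji
Hunk 3: at line 7 remove [ghsyj] add [pzal,rwoeu] -> 11 lines: hbfu rnya pszi tbuco ywhy ccgh mun pzal rwoeu xka upji
Hunk 4: at line 7 remove [pzal,rwoeu,xka] add [etvqw,ztvwu] -> 10 lines: hbfu rnya pszi tbuco ywhy ccgh mun etvqw ztvwu upji
Final line count: 10

Answer: 10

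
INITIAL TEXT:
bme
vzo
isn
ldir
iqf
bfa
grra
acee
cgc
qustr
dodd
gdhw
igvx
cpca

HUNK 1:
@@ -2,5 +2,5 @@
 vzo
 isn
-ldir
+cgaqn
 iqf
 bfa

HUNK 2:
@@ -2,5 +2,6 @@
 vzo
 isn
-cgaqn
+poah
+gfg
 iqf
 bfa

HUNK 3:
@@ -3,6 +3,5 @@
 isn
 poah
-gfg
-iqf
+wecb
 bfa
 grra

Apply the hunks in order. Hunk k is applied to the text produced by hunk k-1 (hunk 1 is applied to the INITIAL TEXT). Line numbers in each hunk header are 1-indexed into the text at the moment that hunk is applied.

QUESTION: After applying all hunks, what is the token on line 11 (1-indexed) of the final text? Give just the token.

Answer: dodd

Derivation:
Hunk 1: at line 2 remove [ldir] add [cgaqn] -> 14 lines: bme vzo isn cgaqn iqf bfa grra acee cgc qustr dodd gdhw igvx cpca
Hunk 2: at line 2 remove [cgaqn] add [poah,gfg] -> 15 lines: bme vzo isn poah gfg iqf bfa grra acee cgc qustr dodd gdhw igvx cpca
Hunk 3: at line 3 remove [gfg,iqf] add [wecb] -> 14 lines: bme vzo isn poah wecb bfa grra acee cgc qustr dodd gdhw igvx cpca
Final line 11: dodd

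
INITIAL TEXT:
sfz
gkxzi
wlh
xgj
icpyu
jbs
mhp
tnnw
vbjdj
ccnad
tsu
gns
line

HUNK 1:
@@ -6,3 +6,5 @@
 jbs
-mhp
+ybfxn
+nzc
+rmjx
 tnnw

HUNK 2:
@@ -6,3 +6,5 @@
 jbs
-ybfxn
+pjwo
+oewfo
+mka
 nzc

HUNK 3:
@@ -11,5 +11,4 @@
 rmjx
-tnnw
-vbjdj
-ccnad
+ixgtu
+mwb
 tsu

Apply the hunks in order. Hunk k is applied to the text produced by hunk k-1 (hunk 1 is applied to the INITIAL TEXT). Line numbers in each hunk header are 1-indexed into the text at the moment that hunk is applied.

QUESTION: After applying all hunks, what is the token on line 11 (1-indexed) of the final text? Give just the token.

Hunk 1: at line 6 remove [mhp] add [ybfxn,nzc,rmjx] -> 15 lines: sfz gkxzi wlh xgj icpyu jbs ybfxn nzc rmjx tnnw vbjdj ccnad tsu gns line
Hunk 2: at line 6 remove [ybfxn] add [pjwo,oewfo,mka] -> 17 lines: sfz gkxzi wlh xgj icpyu jbs pjwo oewfo mka nzc rmjx tnnw vbjdj ccnad tsu gns line
Hunk 3: at line 11 remove [tnnw,vbjdj,ccnad] add [ixgtu,mwb] -> 16 lines: sfz gkxzi wlh xgj icpyu jbs pjwo oewfo mka nzc rmjx ixgtu mwb tsu gns line
Final line 11: rmjx

Answer: rmjx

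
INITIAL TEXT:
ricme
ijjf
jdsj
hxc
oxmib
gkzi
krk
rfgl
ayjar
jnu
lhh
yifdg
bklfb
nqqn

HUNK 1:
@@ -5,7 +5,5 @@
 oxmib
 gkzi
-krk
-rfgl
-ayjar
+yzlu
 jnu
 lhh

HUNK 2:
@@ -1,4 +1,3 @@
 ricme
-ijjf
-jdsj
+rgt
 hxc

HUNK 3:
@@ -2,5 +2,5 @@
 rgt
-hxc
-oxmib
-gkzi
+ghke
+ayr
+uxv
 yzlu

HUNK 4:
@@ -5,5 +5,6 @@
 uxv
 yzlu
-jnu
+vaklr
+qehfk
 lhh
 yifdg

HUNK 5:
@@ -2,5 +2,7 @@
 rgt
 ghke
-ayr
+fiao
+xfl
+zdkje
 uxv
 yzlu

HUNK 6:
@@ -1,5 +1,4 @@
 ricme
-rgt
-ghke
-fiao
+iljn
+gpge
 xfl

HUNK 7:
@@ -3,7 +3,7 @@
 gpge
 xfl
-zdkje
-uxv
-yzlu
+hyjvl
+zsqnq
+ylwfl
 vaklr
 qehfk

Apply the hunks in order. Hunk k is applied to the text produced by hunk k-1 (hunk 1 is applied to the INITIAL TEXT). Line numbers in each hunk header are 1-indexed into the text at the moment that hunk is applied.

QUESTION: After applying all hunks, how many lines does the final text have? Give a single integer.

Answer: 13

Derivation:
Hunk 1: at line 5 remove [krk,rfgl,ayjar] add [yzlu] -> 12 lines: ricme ijjf jdsj hxc oxmib gkzi yzlu jnu lhh yifdg bklfb nqqn
Hunk 2: at line 1 remove [ijjf,jdsj] add [rgt] -> 11 lines: ricme rgt hxc oxmib gkzi yzlu jnu lhh yifdg bklfb nqqn
Hunk 3: at line 2 remove [hxc,oxmib,gkzi] add [ghke,ayr,uxv] -> 11 lines: ricme rgt ghke ayr uxv yzlu jnu lhh yifdg bklfb nqqn
Hunk 4: at line 5 remove [jnu] add [vaklr,qehfk] -> 12 lines: ricme rgt ghke ayr uxv yzlu vaklr qehfk lhh yifdg bklfb nqqn
Hunk 5: at line 2 remove [ayr] add [fiao,xfl,zdkje] -> 14 lines: ricme rgt ghke fiao xfl zdkje uxv yzlu vaklr qehfk lhh yifdg bklfb nqqn
Hunk 6: at line 1 remove [rgt,ghke,fiao] add [iljn,gpge] -> 13 lines: ricme iljn gpge xfl zdkje uxv yzlu vaklr qehfk lhh yifdg bklfb nqqn
Hunk 7: at line 3 remove [zdkje,uxv,yzlu] add [hyjvl,zsqnq,ylwfl] -> 13 lines: ricme iljn gpge xfl hyjvl zsqnq ylwfl vaklr qehfk lhh yifdg bklfb nqqn
Final line count: 13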